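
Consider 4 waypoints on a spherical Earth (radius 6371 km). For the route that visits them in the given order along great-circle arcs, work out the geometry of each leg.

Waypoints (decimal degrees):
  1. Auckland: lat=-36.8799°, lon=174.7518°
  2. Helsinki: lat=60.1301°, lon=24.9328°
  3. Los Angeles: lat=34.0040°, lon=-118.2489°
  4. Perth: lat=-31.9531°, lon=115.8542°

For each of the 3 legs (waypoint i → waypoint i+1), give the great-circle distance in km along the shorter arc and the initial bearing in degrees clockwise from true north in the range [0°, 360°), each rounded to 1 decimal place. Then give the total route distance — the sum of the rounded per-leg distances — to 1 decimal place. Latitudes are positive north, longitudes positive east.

Leg 1: dist=16663.5 km, bearing=330.1°
Leg 2: dist=9019.6 km, bearing=329.8°
Leg 3: dist=15022.9 km, bearing=256.9°
Total: 40706.0 km

Leg 1: φ1=-0.6436757, φ2=1.0494682, Δφ=1.6931439, Δλ=-2.6148348 rad; a=sin²(Δφ/2)+cosφ1·cosφ2·sin²(Δλ/2)=0.9323934627; c=2·atan2(√a, √(1-a))=2.615522209; dist=6371·c=16663.492 ≈ 16663.5 km; running total=16663.5 km
Leg 1 bearing: y=sinΔλ·cosφ2=-0.25037740, x=cosφ1·sinφ2-sinφ1·cosφ2·cosΔλ=0.43526398; θ=atan2(y, x)=-29.9089° <0 so +360° → 330.0911° ≈ 330.1°
Leg 2: φ1=1.0494682, φ2=0.5934818, Δφ=-0.4559865, Δλ=-2.4989921 rad; a=sin²(Δφ/2)+cosφ1·cosφ2·sin²(Δλ/2)=0.4227791419; c=2·atan2(√a, √(1-a))=1.415733962; dist=6371·c=9019.641 ≈ 9019.6 km; running total=25683.1 km
Leg 2 bearing: y=sinΔλ·cosφ2=-0.49680167, x=cosφ1·sinφ2-sinφ1·cosφ2·cosΔλ=0.85401162; θ=atan2(y, x)=-30.1877° <0 so +360° → 329.8123° ≈ 329.8°
Leg 3: φ1=0.5934818, φ2=-0.5576868, Δφ=-1.1511686, Δλ=4.0858699 rad; a=sin²(Δφ/2)+cosφ1·cosφ2·sin²(Δλ/2)=0.8541935292; c=2·atan2(√a, √(1-a))=2.358006719; dist=6371·c=15022.861 ≈ 15022.9 km; running total=40706.0 km
Leg 3 bearing: y=sinΔλ·cosφ2=-0.68733233, x=cosφ1·sinφ2-sinφ1·cosφ2·cosΔλ=-0.16050558; θ=atan2(y, x)=-103.1441° <0 so +360° → 256.8559° ≈ 256.9°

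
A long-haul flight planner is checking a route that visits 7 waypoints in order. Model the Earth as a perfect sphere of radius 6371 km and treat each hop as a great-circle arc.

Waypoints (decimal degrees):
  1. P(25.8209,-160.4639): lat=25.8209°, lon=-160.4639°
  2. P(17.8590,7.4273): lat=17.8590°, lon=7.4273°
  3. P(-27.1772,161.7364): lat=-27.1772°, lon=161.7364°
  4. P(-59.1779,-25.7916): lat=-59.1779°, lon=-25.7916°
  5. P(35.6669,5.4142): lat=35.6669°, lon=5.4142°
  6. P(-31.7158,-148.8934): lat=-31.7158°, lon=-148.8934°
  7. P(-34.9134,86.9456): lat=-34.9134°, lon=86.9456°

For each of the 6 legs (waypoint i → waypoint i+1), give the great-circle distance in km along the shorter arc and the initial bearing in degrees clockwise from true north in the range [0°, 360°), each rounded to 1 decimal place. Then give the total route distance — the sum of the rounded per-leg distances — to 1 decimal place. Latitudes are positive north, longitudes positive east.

Leg 1: dist=14984.7 km, bearing=16.3°
Leg 2: dist=17187.3 km, bearing=116.1°
Leg 3: dist=10387.8 km, bearing=176.1°
Leg 4: dist=10932.6 km, bearing=25.2°
Leg 5: dist=17605.0 km, bearing=273.1°
Leg 6: dist=10586.9 km, bearing=222.9°
Total: 81684.3 km

Leg 1: φ1=0.4506597, φ2=0.3116984, Δφ=-0.1389614, Δλ=2.9302542 rad; a=sin²(Δφ/2)+cosφ1·cosφ2·sin²(Δλ/2)=0.8520734443; c=2·atan2(√a, √(1-a))=2.352017282; dist=6371·c=14984.702 ≈ 14984.7 km; running total=14984.7 km
Leg 1 bearing: y=sinΔλ·cosφ2=0.19966084, x=cosφ1·sinφ2-sinφ1·cosφ2·cosΔλ=0.68140495; θ=atan2(y, x)=16.3313° ≈ 16.3°
Leg 2: φ1=0.3116984, φ2=-0.4743316, Δφ=-0.7860300, Δλ=2.6932019 rad; a=sin²(Δφ/2)+cosφ1·cosφ2·sin²(Δλ/2)=0.9515506903; c=2·atan2(√a, √(1-a))=2.697734004; dist=6371·c=17187.263 ≈ 17187.3 km; running total=32172.0 km
Leg 2 bearing: y=sinΔλ·cosφ2=0.38565502, x=cosφ1·sinφ2-sinφ1·cosφ2·cosΔλ=-0.18888647; θ=atan2(y, x)=116.0947° ≈ 116.1°
Leg 3: φ1=-0.4743316, φ2=-1.0328492, Δφ=-0.5585176, Δλ=-3.2729810 rad; a=sin²(Δφ/2)+cosφ1·cosφ2·sin²(Δλ/2)=0.5298219925; c=2·atan2(√a, √(1-a))=1.630475731; dist=6371·c=10387.761 ≈ 10387.8 km; running total=42559.8 km
Leg 3 bearing: y=sinΔλ·cosφ2=0.06712649, x=cosφ1·sinφ2-sinφ1·cosφ2·cosΔλ=-0.99596015; θ=atan2(y, x)=176.1442° ≈ 176.1°
Leg 4: φ1=-1.0328492, φ2=0.6225048, Δφ=1.6553540, Δλ=0.5446440 rad; a=sin²(Δφ/2)+cosφ1·cosφ2·sin²(Δλ/2)=0.5723426790; c=2·atan2(√a, √(1-a))=1.715991304; dist=6371·c=10932.581 ≈ 10932.6 km; running total=53492.4 km
Leg 4 bearing: y=sinΔλ·cosφ2=0.42092611, x=cosφ1·sinφ2-sinφ1·cosφ2·cosΔλ=0.89548163; θ=atan2(y, x)=25.1761° ≈ 25.2°
Leg 5: φ1=0.6225048, φ2=-0.5535451, Δφ=-1.1760500, Δλ=-2.6931757 rad; a=sin²(Δφ/2)+cosφ1·cosφ2·sin²(Δλ/2)=0.9646487170; c=2·atan2(√a, √(1-a))=2.763302335; dist=6371·c=17604.999 ≈ 17605.0 km; running total=71097.4 km
Leg 5 bearing: y=sinΔλ·cosφ2=-0.36879744, x=cosφ1·sinφ2-sinφ1·cosφ2·cosΔλ=0.01986783; θ=atan2(y, x)=-86.9163° <0 so +360° → 273.0837° ≈ 273.1°
Leg 6: φ1=-0.5535451, φ2=-0.6093538, Δφ=-0.0558086, Δλ=4.1161671 rad; a=sin²(Δφ/2)+cosφ1·cosφ2·sin²(Δλ/2)=0.5454067465; c=2·atan2(√a, √(1-a))=1.661735110; dist=6371·c=10586.914 ≈ 10586.9 km; running total=81684.3 km
Leg 6 bearing: y=sinΔλ·cosφ2=-0.67853457, x=cosφ1·sinφ2-sinφ1·cosφ2·cosΔλ=-0.72893329; θ=atan2(y, x)=-137.0508° <0 so +360° → 222.9492° ≈ 222.9°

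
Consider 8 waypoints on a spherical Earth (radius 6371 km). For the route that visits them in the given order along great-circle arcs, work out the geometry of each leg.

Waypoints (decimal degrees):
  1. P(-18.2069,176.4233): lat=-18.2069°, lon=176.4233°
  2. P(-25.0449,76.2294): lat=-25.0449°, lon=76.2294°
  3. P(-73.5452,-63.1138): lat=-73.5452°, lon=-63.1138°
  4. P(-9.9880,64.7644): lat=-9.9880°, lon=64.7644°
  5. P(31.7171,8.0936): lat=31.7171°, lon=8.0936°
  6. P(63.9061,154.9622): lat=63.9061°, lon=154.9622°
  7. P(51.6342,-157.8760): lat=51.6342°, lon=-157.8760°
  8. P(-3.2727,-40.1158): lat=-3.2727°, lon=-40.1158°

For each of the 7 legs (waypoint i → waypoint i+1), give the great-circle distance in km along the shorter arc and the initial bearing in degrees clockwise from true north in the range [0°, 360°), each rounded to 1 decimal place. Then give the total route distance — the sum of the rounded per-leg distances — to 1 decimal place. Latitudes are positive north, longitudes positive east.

Leg 1: dist=10135.2 km, bearing=243.1°
Leg 2: dist=8651.1 km, bearing=190.9°
Leg 3: dist=10039.0 km, bearing=129.0°
Leg 4: dist=7598.9 km, bearing=310.1°
Leg 5: dist=8991.4 km, bearing=14.1°
Leg 6: dist=3019.6 km, bearing=94.3°
Leg 7: dist=12173.0 km, bearing=69.6°
Total: 60608.2 km

Leg 1: φ1=-0.3177704, φ2=-0.4371160, Δφ=-0.1193456, Δλ=-1.7487134 rad; a=sin²(Δφ/2)+cosφ1·cosφ2·sin²(Δλ/2)=0.5100217480; c=2·atan2(√a, √(1-a))=1.590841165; dist=6371·c=10135.249 ≈ 10135.2 km; running total=10135.2 km
Leg 1 bearing: y=sinΔλ·cosφ2=-0.89167499, x=cosφ1·sinφ2-sinφ1·cosφ2·cosΔλ=-0.45223220; θ=atan2(y, x)=-116.8928° <0 so +360° → 243.1072° ≈ 243.1°
Leg 2: φ1=-0.4371160, φ2=-1.2836059, Δφ=-0.8464899, Δλ=-2.4319976 rad; a=sin²(Δφ/2)+cosφ1·cosφ2·sin²(Δλ/2)=0.3943463253; c=2·atan2(√a, √(1-a))=1.357884008; dist=6371·c=8651.079 ≈ 8651.1 km; running total=18786.3 km
Leg 2 bearing: y=sinΔλ·cosφ2=-0.18455068, x=cosφ1·sinφ2-sinφ1·cosφ2·cosΔλ=-0.95983866; θ=atan2(y, x)=-169.1164° <0 so +360° → 190.8836° ≈ 190.9°
Leg 3: φ1=-1.2836059, φ2=-0.1743235, Δφ=1.1092824, Δλ=2.2318956 rad; a=sin²(Δφ/2)+cosφ1·cosφ2·sin²(Δλ/2)=0.5024712306; c=2·atan2(√a, √(1-a))=1.575738808; dist=6371·c=10039.032 ≈ 10039.0 km; running total=28825.3 km
Leg 3 bearing: y=sinΔλ·cosφ2=0.77735493, x=cosφ1·sinφ2-sinφ1·cosφ2·cosΔλ=-0.62904283; θ=atan2(y, x)=128.9801° ≈ 129.0°
Leg 4: φ1=-0.1743235, φ2=0.5535678, Δφ=0.7278913, Δλ=-0.9890920 rad; a=sin²(Δφ/2)+cosφ1·cosφ2·sin²(Δλ/2)=0.3154378522; c=2·atan2(√a, √(1-a))=1.192729728; dist=6371·c=7598.881 ≈ 7598.9 km; running total=36424.2 km
Leg 4 bearing: y=sinΔλ·cosφ2=-0.71074497, x=cosφ1·sinφ2-sinφ1·cosφ2·cosΔλ=0.59882288; θ=atan2(y, x)=-49.8849° <0 so +360° → 310.1151° ≈ 310.1°
Leg 5: φ1=0.5535678, φ2=1.1153719, Δφ=0.5618040, Δλ=2.5633406 rad; a=sin²(Δφ/2)+cosφ1·cosφ2·sin²(Δλ/2)=0.4205918900; c=2·atan2(√a, √(1-a))=1.411304787; dist=6371·c=8991.423 ≈ 8991.4 km; running total=45415.6 km
Leg 5 bearing: y=sinΔλ·cosφ2=0.24040133, x=cosφ1·sinφ2-sinφ1·cosφ2·cosΔλ=0.95759313; θ=atan2(y, x)=14.0927° ≈ 14.1°
Leg 6: φ1=1.1153719, φ2=0.9011868, Δφ=-0.2141851, Δλ=-5.4600566 rad; a=sin²(Δφ/2)+cosφ1·cosφ2·sin²(Δλ/2)=0.0551148684; c=2·atan2(√a, √(1-a))=0.473954762; dist=6371·c=3019.566 ≈ 3019.6 km; running total=48435.2 km
Leg 6 bearing: y=sinΔλ·cosφ2=0.45513010, x=cosφ1·sinφ2-sinφ1·cosφ2·cosΔλ=-0.03413900; θ=atan2(y, x)=94.2897° ≈ 94.3°
Leg 7: φ1=0.9011868, φ2=-0.0571194, Δφ=-0.9583062, Δλ=2.0553032 rad; a=sin²(Δφ/2)+cosφ1·cosφ2·sin²(Δλ/2)=0.6666923923; c=2·atan2(√a, √(1-a))=1.910687809; dist=6371·c=12172.992 ≈ 12173.0 km; running total=60608.2 km
Leg 7 bearing: y=sinΔλ·cosφ2=0.88346157, x=cosφ1·sinφ2-sinφ1·cosφ2·cosΔλ=0.32916598; θ=atan2(y, x)=69.5653° ≈ 69.6°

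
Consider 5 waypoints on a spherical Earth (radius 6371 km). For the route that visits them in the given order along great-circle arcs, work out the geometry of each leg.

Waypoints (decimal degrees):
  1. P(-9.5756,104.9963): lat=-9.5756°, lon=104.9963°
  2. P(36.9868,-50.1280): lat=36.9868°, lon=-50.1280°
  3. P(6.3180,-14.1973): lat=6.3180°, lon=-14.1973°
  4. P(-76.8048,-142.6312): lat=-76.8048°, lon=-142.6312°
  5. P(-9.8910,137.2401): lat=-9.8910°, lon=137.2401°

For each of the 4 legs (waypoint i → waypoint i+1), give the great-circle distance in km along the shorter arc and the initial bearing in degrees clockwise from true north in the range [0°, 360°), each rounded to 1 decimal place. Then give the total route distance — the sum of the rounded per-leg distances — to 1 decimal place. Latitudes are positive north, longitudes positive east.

Leg 1: dist=16073.5 km, bearing=324.6°
Leg 2: dist=4986.1 km, bearing=124.2°
Leg 3: dist=11605.4 km, bearing=190.6°
Leg 4: dist=8687.0 km, bearing=277.4°
Total: 41352.0 km

Leg 1: φ1=-0.1671257, φ2=0.6455414, Δφ=0.8126672, Δλ=-2.7074298 rad; a=sin²(Δφ/2)+cosφ1·cosφ2·sin²(Δλ/2)=0.9073248477; c=2·atan2(√a, √(1-a))=2.522921243; dist=6371·c=16073.531 ≈ 16073.5 km; running total=16073.5 km
Leg 1 bearing: y=sinΔλ·cosφ2=-0.33600521, x=cosφ1·sinφ2-sinφ1·cosφ2·cosΔλ=0.47270115; θ=atan2(y, x)=-35.4060° <0 so +360° → 324.5940° ≈ 324.6°
Leg 2: φ1=0.6455414, φ2=0.1102699, Δφ=-0.5352715, Δλ=0.6271090 rad; a=sin²(Δφ/2)+cosφ1·cosφ2·sin²(Δλ/2)=0.1454658178; c=2·atan2(√a, √(1-a))=0.782620204; dist=6371·c=4986.073 ≈ 4986.1 km; running total=21059.6 km
Leg 2 bearing: y=sinΔλ·cosφ2=0.58324230, x=cosφ1·sinφ2-sinφ1·cosφ2·cosΔλ=-0.39629595; θ=atan2(y, x)=124.1950° ≈ 124.2°
Leg 3: φ1=0.1102699, φ2=-1.3404966, Δφ=-1.4507665, Δλ=-2.2415944 rad; a=sin²(Δφ/2)+cosφ1·cosφ2·sin²(Δλ/2)=0.6240870537; c=2·atan2(√a, √(1-a))=1.821591266; dist=6371·c=11605.358 ≈ 11605.4 km; running total=32665.0 km
Leg 3 bearing: y=sinΔλ·cosφ2=-0.17880924, x=cosφ1·sinφ2-sinφ1·cosφ2·cosΔλ=-0.95206978; θ=atan2(y, x)=-169.3631° <0 so +360° → 190.6369° ≈ 190.6°
Leg 4: φ1=-1.3404966, φ2=-0.1726305, Δφ=1.1678661, Δλ=4.8846757 rad; a=sin²(Δφ/2)+cosφ1·cosφ2·sin²(Δλ/2)=0.3971044998; c=2·atan2(√a, √(1-a))=1.363524387; dist=6371·c=8687.014 ≈ 8687.0 km; running total=41352.0 km
Leg 4 bearing: y=sinΔλ·cosφ2=-0.97055170, x=cosφ1·sinφ2-sinφ1·cosφ2·cosΔλ=0.12521769; θ=atan2(y, x)=-82.6485° <0 so +360° → 277.3515° ≈ 277.4°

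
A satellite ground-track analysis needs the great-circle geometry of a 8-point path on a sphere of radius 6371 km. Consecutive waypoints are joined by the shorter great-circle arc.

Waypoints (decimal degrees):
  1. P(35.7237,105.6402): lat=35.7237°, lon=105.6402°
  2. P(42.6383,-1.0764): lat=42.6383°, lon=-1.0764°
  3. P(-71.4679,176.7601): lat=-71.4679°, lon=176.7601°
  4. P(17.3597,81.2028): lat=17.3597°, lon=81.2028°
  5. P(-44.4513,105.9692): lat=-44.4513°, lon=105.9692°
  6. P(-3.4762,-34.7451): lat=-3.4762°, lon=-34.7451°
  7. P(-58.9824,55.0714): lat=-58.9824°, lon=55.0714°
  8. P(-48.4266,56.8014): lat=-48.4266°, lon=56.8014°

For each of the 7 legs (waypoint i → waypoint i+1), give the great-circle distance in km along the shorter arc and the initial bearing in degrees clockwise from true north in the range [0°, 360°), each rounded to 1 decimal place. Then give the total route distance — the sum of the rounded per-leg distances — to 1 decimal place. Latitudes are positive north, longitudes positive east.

Leg 1: dist=8570.1 km, bearing=313.7°
Leg 2: dist=16807.2 km, bearing=178.6°
Leg 3: dist=12030.9 km, bearing=270.4°
Leg 4: dist=7318.1 km, bearing=160.9°
Leg 5: dist=13410.1 km, bearing=227.2°
Leg 6: dist=9665.8 km, bearing=148.9°
Leg 7: dist=1179.2 km, bearing=6.2°
Total: 68981.4 km

Leg 1: φ1=0.6234962, φ2=0.7441787, Δφ=0.1206825, Δλ=-1.8625560 rad; a=sin²(Δφ/2)+cosφ1·cosφ2·sin²(Δλ/2)=0.3881428266; c=2·atan2(√a, √(1-a))=1.345172577; dist=6371·c=8570.094 ≈ 8570.1 km; running total=8570.1 km
Leg 1 bearing: y=sinΔλ·cosφ2=-0.70455553, x=cosφ1·sinφ2-sinφ1·cosφ2·cosΔλ=0.67346373; θ=atan2(y, x)=-46.2925° <0 so +360° → 313.7075° ≈ 313.7°
Leg 2: φ1=0.7441787, φ2=-1.2473502, Δφ=-1.9915289, Δλ=3.1038325 rad; a=sin²(Δφ/2)+cosφ1·cosφ2·sin²(Δλ/2)=0.9379455053; c=2·atan2(√a, √(1-a))=2.638075679; dist=6371·c=16807.180 ≈ 16807.2 km; running total=25377.3 km
Leg 2 bearing: y=sinΔλ·cosφ2=0.01199870, x=cosφ1·sinφ2-sinφ1·cosφ2·cosΔλ=-0.48235979; θ=atan2(y, x)=178.5751° ≈ 178.6°
Leg 3: φ1=-1.2473502, φ2=0.3029839, Δφ=1.5503341, Δλ=-1.6677895 rad; a=sin²(Δφ/2)+cosφ1·cosφ2·sin²(Δλ/2)=0.6561377042; c=2·atan2(√a, √(1-a))=1.888383607; dist=6371·c=12030.892 ≈ 12030.9 km; running total=37408.2 km
Leg 3 bearing: y=sinΔλ·cosφ2=-0.94996437, x=cosφ1·sinφ2-sinφ1·cosφ2·cosΔλ=0.00719535; θ=atan2(y, x)=-89.5660° <0 so +360° → 270.4340° ≈ 270.4°
Leg 4: φ1=0.3029839, φ2=-0.7758215, Δφ=-1.0788055, Δλ=0.4322552 rad; a=sin²(Δφ/2)+cosφ1·cosφ2·sin²(Δλ/2)=0.2951424890; c=2·atan2(√a, √(1-a))=1.148654689; dist=6371·c=7318.079 ≈ 7318.1 km; running total=44726.3 km
Leg 4 bearing: y=sinΔλ·cosφ2=0.29904410, x=cosφ1·sinφ2-sinφ1·cosφ2·cosΔλ=-0.86180405; θ=atan2(y, x)=160.8633° ≈ 160.9°
Leg 5: φ1=-0.7758215, φ2=-0.0606711, Δφ=0.7151504, Δλ=-2.4559278 rad; a=sin²(Δφ/2)+cosφ1·cosφ2·sin²(Δλ/2)=0.7545184168; c=2·atan2(√a, √(1-a))=2.104861755; dist=6371·c=13410.074 ≈ 13410.1 km; running total=58136.4 km
Leg 5 bearing: y=sinΔλ·cosφ2=-0.63202270, x=cosφ1·sinφ2-sinφ1·cosφ2·cosΔλ=-0.58431910; θ=atan2(y, x)=-132.7541° <0 so +360° → 227.2459° ≈ 227.2°
Leg 6: φ1=-0.0606711, φ2=-1.0294371, Δφ=-0.9687659, Δλ=1.5675936 rad; a=sin²(Δφ/2)+cosφ1·cosφ2·sin²(Δλ/2)=0.4731944378; c=2·atan2(√a, √(1-a))=1.517159488; dist=6371·c=9665.823 ≈ 9665.8 km; running total=67802.2 km
Leg 6 bearing: y=sinΔλ·cosφ2=0.51529871, x=cosφ1·sinφ2-sinφ1·cosφ2·cosΔλ=-0.85533215; θ=atan2(y, x)=148.9329° ≈ 148.9°
Leg 7: φ1=-1.0294371, φ2=-0.8452036, Δφ=0.1842335, Δλ=0.0301942 rad; a=sin²(Δφ/2)+cosφ1·cosφ2·sin²(Δλ/2)=0.0085394489; c=2·atan2(√a, √(1-a))=0.185082335; dist=6371·c=1179.160 ≈ 1179.2 km; running total=68981.4 km
Leg 7 bearing: y=sinΔλ·cosφ2=0.02003319, x=cosφ1·sinφ2-sinφ1·cosφ2·cosΔλ=0.18293381; θ=atan2(y, x)=6.2496° ≈ 6.2°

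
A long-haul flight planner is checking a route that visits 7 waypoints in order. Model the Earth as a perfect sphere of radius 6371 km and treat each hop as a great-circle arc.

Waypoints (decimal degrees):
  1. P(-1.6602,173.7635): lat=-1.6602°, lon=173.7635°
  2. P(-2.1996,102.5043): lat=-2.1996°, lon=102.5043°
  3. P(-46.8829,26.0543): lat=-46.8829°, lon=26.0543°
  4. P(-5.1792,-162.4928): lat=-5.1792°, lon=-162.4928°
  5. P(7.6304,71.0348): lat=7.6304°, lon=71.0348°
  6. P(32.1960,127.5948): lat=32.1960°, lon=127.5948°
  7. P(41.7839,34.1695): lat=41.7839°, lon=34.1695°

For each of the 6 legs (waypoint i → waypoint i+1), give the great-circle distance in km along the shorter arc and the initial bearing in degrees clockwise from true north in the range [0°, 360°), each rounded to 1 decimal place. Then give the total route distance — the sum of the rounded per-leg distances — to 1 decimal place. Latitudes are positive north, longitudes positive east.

Leg 1: dist=7918.7 km, bearing=268.2°
Leg 2: dist=8802.4 km, bearing=222.6°
Leg 3: dist=14165.2 km, bearing=169.3°
Leg 4: dist=14097.4 km, bearing=275.7°
Leg 5: dist=6426.5 km, bearing=56.6°
Leg 6: dist=7950.3 km, bearing=308.3°
Total: 59360.5 km

Leg 1: φ1=-0.0289760, φ2=-0.0383903, Δφ=-0.0094143, Δλ=-1.2437077 rad; a=sin²(Δφ/2)+cosφ1·cosφ2·sin²(Δλ/2)=0.3389860601; c=2·atan2(√a, √(1-a))=1.242925635; dist=6371·c=7918.679 ≈ 7918.7 km; running total=7918.7 km
Leg 1 bearing: y=sinΔλ·cosφ2=-0.94628398, x=cosφ1·sinφ2-sinφ1·cosφ2·cosΔλ=-0.02906327; θ=atan2(y, x)=-91.7592° <0 so +360° → 268.2408° ≈ 268.2°
Leg 2: φ1=-0.0383903, φ2=-0.8182610, Δφ=-0.7798707, Δλ=-1.3343042 rad; a=sin²(Δφ/2)+cosφ1·cosφ2·sin²(Δλ/2)=0.4059818531; c=2·atan2(√a, √(1-a))=1.381633935; dist=6371·c=8802.390 ≈ 8802.4 km; running total=16721.1 km
Leg 2 bearing: y=sinΔλ·cosφ2=-0.66446724, x=cosφ1·sinφ2-sinφ1·cosφ2·cosΔλ=-0.72327425; θ=atan2(y, x)=-137.4265° <0 so +360° → 222.5735° ≈ 222.6°
Leg 3: φ1=-0.8182610, φ2=-0.0903941, Δφ=0.7278669, Δλ=-3.2907677 rad; a=sin²(Δφ/2)+cosφ1·cosφ2·sin²(Δλ/2)=0.8036235887; c=2·atan2(√a, √(1-a))=2.223387518; dist=6371·c=14165.202 ≈ 14165.2 km; running total=30886.3 km
Leg 3 bearing: y=sinΔλ·cosφ2=0.14801559, x=cosφ1·sinφ2-sinφ1·cosφ2·cosΔλ=-0.78060377; θ=atan2(y, x)=169.2632° ≈ 169.3°
Leg 4: φ1=-0.0903941, φ2=0.1331756, Δφ=0.2235697, Δλ=4.0758255 rad; a=sin²(Δφ/2)+cosφ1·cosφ2·sin²(Δλ/2)=0.7993764228; c=2·atan2(√a, √(1-a))=2.212739402; dist=6371·c=14097.363 ≈ 14097.4 km; running total=44983.7 km
Leg 4 bearing: y=sinΔλ·cosφ2=-0.79702279, x=cosφ1·sinφ2-sinφ1·cosφ2·cosΔλ=0.07905501; θ=atan2(y, x)=-84.3355° <0 so +360° → 275.6645° ≈ 275.7°
Leg 5: φ1=0.1331756, φ2=0.5619262, Δφ=0.4287506, Δλ=0.9871582 rad; a=sin²(Δφ/2)+cosφ1·cosφ2·sin²(Δλ/2)=0.2335269557; c=2·atan2(√a, √(1-a))=1.008717804; dist=6371·c=6426.541 ≈ 6426.5 km; running total=51410.2 km
Leg 5 bearing: y=sinΔλ·cosφ2=0.70614823, x=cosφ1·sinφ2-sinφ1·cosφ2·cosΔλ=0.46617931; θ=atan2(y, x)=56.5683° ≈ 56.6°
Leg 6: φ1=0.5619262, φ2=0.7292666, Δφ=0.1673404, Δλ=-1.6305791 rad; a=sin²(Δφ/2)+cosφ1·cosφ2·sin²(Δλ/2)=0.3413361467; c=2·atan2(√a, √(1-a))=1.247886109; dist=6371·c=7950.282 ≈ 7950.3 km; running total=59360.5 km
Leg 6 bearing: y=sinΔλ·cosφ2=-0.74433117, x=cosφ1·sinφ2-sinφ1·cosφ2·cosΔλ=0.58760041; θ=atan2(y, x)=-51.7112° <0 so +360° → 308.2888° ≈ 308.3°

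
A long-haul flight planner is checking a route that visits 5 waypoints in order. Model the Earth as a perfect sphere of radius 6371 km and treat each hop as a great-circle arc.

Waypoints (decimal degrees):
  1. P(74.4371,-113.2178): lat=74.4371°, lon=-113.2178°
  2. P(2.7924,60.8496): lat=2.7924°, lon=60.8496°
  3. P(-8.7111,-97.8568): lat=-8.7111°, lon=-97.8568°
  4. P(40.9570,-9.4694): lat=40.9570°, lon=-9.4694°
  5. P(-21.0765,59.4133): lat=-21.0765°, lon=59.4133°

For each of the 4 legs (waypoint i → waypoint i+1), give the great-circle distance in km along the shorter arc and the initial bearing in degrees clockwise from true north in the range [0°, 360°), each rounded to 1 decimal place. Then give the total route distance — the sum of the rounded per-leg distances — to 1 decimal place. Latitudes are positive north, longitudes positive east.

Leg 1: dist=11418.2 km, bearing=6.1°
Leg 2: dist=17570.2 km, bearing=253.5°
Leg 3: dist=10506.7 km, bearing=49.2°
Leg 4: dist=9891.9 km, bearing=119.5°
Total: 49387.0 km

Leg 1: φ1=1.2991725, φ2=0.0487366, Δφ=-1.2504359, Δλ=3.0380493 rad; a=sin²(Δφ/2)+cosφ1·cosφ2·sin²(Δλ/2)=0.6098055744; c=2·atan2(√a, √(1-a))=1.792212198; dist=6371·c=11418.184 ≈ 11418.2 km; running total=11418.2 km
Leg 1 bearing: y=sinΔλ·cosφ2=0.10323576, x=cosφ1·sinφ2-sinφ1·cosφ2·cosΔλ=0.97010995; θ=atan2(y, x)=6.0744° ≈ 6.1°
Leg 2: φ1=0.0487366, φ2=-0.1520374, Δφ=-0.2007740, Δλ=-2.7699492 rad; a=sin²(Δφ/2)+cosφ1·cosφ2·sin²(Δλ/2)=0.9636343209; c=2·atan2(√a, √(1-a))=2.757846619; dist=6371·c=17570.241 ≈ 17570.2 km; running total=28988.4 km
Leg 2 bearing: y=sinΔλ·cosφ2=-0.35895810, x=cosφ1·sinφ2-sinφ1·cosφ2·cosΔλ=-0.10640466; θ=atan2(y, x)=-106.5112° <0 so +360° → 253.4888° ≈ 253.5°
Leg 3: φ1=-0.1520374, φ2=0.7148345, Δφ=0.8668719, Δλ=1.5426511 rad; a=sin²(Δφ/2)+cosφ1·cosφ2·sin²(Δλ/2)=0.5391342626; c=2·atan2(√a, √(1-a))=1.649144985; dist=6371·c=10506.703 ≈ 10506.7 km; running total=39495.1 km
Leg 3 bearing: y=sinΔλ·cosφ2=0.75490264, x=cosφ1·sinφ2-sinφ1·cosφ2·cosΔλ=0.65114979; θ=atan2(y, x)=49.2202° ≈ 49.2°
Leg 4: φ1=0.7148345, φ2=-0.3678543, Δφ=-1.0826888, Δλ=1.2022299 rad; a=sin²(Δφ/2)+cosφ1·cosφ2·sin²(Δλ/2)=0.4909217235; c=2·atan2(√a, √(1-a))=1.552638776; dist=6371·c=9891.862 ≈ 9891.9 km; running total=49387.0 km
Leg 4 bearing: y=sinΔλ·cosφ2=0.87043851, x=cosφ1·sinφ2-sinφ1·cosφ2·cosΔλ=-0.49194221; θ=atan2(y, x)=119.4737° ≈ 119.5°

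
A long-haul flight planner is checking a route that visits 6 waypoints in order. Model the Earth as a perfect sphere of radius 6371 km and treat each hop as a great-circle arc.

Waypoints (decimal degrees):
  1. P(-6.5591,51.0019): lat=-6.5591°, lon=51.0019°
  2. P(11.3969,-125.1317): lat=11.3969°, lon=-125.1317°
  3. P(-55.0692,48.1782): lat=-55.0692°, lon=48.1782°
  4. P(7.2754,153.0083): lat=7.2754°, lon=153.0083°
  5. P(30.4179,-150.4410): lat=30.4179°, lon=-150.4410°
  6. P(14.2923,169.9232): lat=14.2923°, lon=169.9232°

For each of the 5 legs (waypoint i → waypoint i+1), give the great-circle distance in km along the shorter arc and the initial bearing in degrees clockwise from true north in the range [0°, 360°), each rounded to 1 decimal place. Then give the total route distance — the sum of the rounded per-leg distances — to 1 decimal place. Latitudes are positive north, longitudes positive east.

Leg 1: φ1=-0.1144779, φ2=0.1989134, Δφ=0.3133913, Δλ=-3.0741112 rad; a=sin²(Δφ/2)+cosφ1·cosφ2·sin²(Δλ/2)=0.9971104565; c=2·atan2(√a, √(1-a))=3.034031863; dist=6371·c=19329.817 ≈ 19329.8 km; running total=19329.8 km
Leg 1 bearing: y=sinΔλ·cosφ2=-0.06610061, x=cosφ1·sinφ2-sinφ1·cosφ2·cosΔλ=0.08459010; θ=atan2(y, x)=-38.0049° <0 so +360° → 321.9951° ≈ 322.0°
Leg 2: φ1=0.1989134, φ2=-0.9611389, Δφ=-1.1600523, Δλ=3.0248284 rad; a=sin²(Δφ/2)+cosφ1·cosφ2·sin²(Δλ/2)=0.8597395452; c=2·atan2(√a, √(1-a))=2.373848319; dist=6371·c=15123.788 ≈ 15123.8 km; running total=34453.6 km
Leg 2 bearing: y=sinΔλ·cosφ2=0.06670585, x=cosφ1·sinφ2-sinφ1·cosφ2·cosΔλ=-0.69130324; θ=atan2(y, x)=174.4884° ≈ 174.5°
Leg 3: φ1=-0.9611389, φ2=0.1269797, Δφ=1.0881185, Δλ=1.8296304 rad; a=sin²(Δφ/2)+cosφ1·cosφ2·sin²(Δλ/2)=0.6245998664; c=2·atan2(√a, √(1-a))=1.822650158; dist=6371·c=11612.104 ≈ 11612.1 km; running total=46065.7 km
Leg 3 bearing: y=sinΔλ·cosφ2=0.95890615, x=cosφ1·sinφ2-sinφ1·cosφ2·cosΔλ=-0.13564100; θ=atan2(y, x)=98.0513° ≈ 98.1°
Leg 4: φ1=0.1269797, φ2=0.5308925, Δφ=0.4039128, Δλ=-5.2961894 rad; a=sin²(Δφ/2)+cosφ1·cosφ2·sin²(Δλ/2)=0.2321899625; c=2·atan2(√a, √(1-a))=1.005554464; dist=6371·c=6406.387 ≈ 6406.4 km; running total=52472.1 km
Leg 4 bearing: y=sinΔλ·cosφ2=0.71952695, x=cosφ1·sinφ2-sinφ1·cosφ2·cosΔλ=0.44203180; θ=atan2(y, x)=58.4361° ≈ 58.4°
Leg 5: φ1=0.5308925, φ2=0.2494477, Δφ=-0.2814448, Δλ=5.5914101 rad; a=sin²(Δφ/2)+cosφ1·cosφ2·sin²(Δλ/2)=0.1157258915; c=2·atan2(√a, √(1-a))=0.694227427; dist=6371·c=4422.923 ≈ 4422.9 km; running total=56895.0 km
Leg 5 bearing: y=sinΔλ·cosφ2=-0.61816144, x=cosφ1·sinφ2-sinφ1·cosφ2·cosΔλ=-0.16495475; θ=atan2(y, x)=-104.9411° <0 so +360° → 255.0589° ≈ 255.1°

Leg 1: dist=19329.8 km, bearing=322.0°
Leg 2: dist=15123.8 km, bearing=174.5°
Leg 3: dist=11612.1 km, bearing=98.1°
Leg 4: dist=6406.4 km, bearing=58.4°
Leg 5: dist=4422.9 km, bearing=255.1°
Total: 56895.0 km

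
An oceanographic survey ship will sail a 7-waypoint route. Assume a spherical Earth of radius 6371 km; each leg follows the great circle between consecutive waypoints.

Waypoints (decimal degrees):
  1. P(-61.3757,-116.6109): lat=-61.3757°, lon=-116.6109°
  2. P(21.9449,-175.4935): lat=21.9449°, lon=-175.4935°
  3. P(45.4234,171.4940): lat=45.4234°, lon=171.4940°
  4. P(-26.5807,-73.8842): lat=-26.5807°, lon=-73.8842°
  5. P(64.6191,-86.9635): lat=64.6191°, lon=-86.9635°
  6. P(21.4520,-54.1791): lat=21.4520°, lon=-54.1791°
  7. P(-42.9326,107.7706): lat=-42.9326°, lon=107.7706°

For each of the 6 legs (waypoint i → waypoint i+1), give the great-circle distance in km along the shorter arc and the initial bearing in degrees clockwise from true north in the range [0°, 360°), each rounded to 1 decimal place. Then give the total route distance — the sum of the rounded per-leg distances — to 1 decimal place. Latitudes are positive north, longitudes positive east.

Leg 1: φ1=-1.0712080, φ2=0.3830108, Δφ=1.4542188, Δλ=-1.0276952 rad; a=sin²(Δφ/2)+cosφ1·cosφ2·sin²(Δλ/2)=0.5492003286; c=2·atan2(√a, √(1-a))=1.669356477; dist=6371·c=10635.470 ≈ 10635.5 km; running total=10635.5 km
Leg 1 bearing: y=sinΔλ·cosφ2=-0.79407958, x=cosφ1·sinφ2-sinφ1·cosφ2·cosΔλ=0.59979574; θ=atan2(y, x)=-52.9350° <0 so +360° → 307.0650° ≈ 307.1°
Leg 2: φ1=0.3830108, φ2=0.7927879, Δφ=0.4097771, Δλ=6.0560743 rad; a=sin²(Δφ/2)+cosφ1·cosφ2·sin²(Δλ/2)=0.0497538073; c=2·atan2(√a, √(1-a))=0.449895881; dist=6371·c=2866.287 ≈ 2866.3 km; running total=13501.8 km
Leg 2 bearing: y=sinΔλ·cosφ2=-0.15803384, x=cosφ1·sinφ2-sinφ1·cosφ2·cosΔλ=0.40514043; θ=atan2(y, x)=-21.3094° <0 so +360° → 338.6906° ≈ 338.7°
Leg 3: φ1=0.7927879, φ2=-0.4639207, Δφ=-1.2567086, Δλ=-4.2826575 rad; a=sin²(Δφ/2)+cosφ1·cosφ2·sin²(Δλ/2)=0.7901188662; c=2·atan2(√a, √(1-a))=2.189816881; dist=6371·c=13951.323 ≈ 13951.3 km; running total=27453.1 km
Leg 3 bearing: y=sinΔλ·cosφ2=0.81299271, x=cosφ1·sinφ2-sinφ1·cosφ2·cosΔλ=-0.04865219; θ=atan2(y, x)=93.4247° ≈ 93.4°
Leg 4: φ1=-0.4639207, φ2=1.1278161, Δφ=1.5917368, Δλ=-0.2282768 rad; a=sin²(Δφ/2)+cosφ1·cosφ2·sin²(Δλ/2)=0.5154416725; c=2·atan2(√a, √(1-a))=1.601684583; dist=6371·c=10204.332 ≈ 10204.3 km; running total=37657.4 km
Leg 4 bearing: y=sinΔλ·cosφ2=-0.09699962, x=cosφ1·sinφ2-sinφ1·cosφ2·cosΔλ=0.99480515; θ=atan2(y, x)=-5.5691° <0 so +360° → 354.4309° ≈ 354.4°
Leg 5: φ1=1.1278161, φ2=0.3744080, Δφ=-0.7534080, Δλ=0.5721957 rad; a=sin²(Δφ/2)+cosφ1·cosφ2·sin²(Δλ/2)=0.1670919779; c=2·atan2(√a, √(1-a))=0.842209319; dist=6371·c=5365.716 ≈ 5365.7 km; running total=43023.1 km
Leg 5 bearing: y=sinΔλ·cosφ2=0.50396796, x=cosφ1·sinφ2-sinφ1·cosφ2·cosΔλ=-0.55018660; θ=atan2(y, x)=137.5105° ≈ 137.5°
Leg 6: φ1=0.3744080, φ2=-0.7493152, Δφ=-1.1237233, Δλ=2.8265555 rad; a=sin²(Δφ/2)+cosφ1·cosφ2·sin²(Δλ/2)=0.9485023499; c=2·atan2(√a, √(1-a))=2.683742168; dist=6371·c=17098.121 ≈ 17098.1 km; running total=60121.2 km
Leg 6 bearing: y=sinΔλ·cosφ2=0.22685969, x=cosφ1·sinφ2-sinφ1·cosφ2·cosΔλ=-0.37936427; θ=atan2(y, x)=149.1206° ≈ 149.1°

Leg 1: dist=10635.5 km, bearing=307.1°
Leg 2: dist=2866.3 km, bearing=338.7°
Leg 3: dist=13951.3 km, bearing=93.4°
Leg 4: dist=10204.3 km, bearing=354.4°
Leg 5: dist=5365.7 km, bearing=137.5°
Leg 6: dist=17098.1 km, bearing=149.1°
Total: 60121.2 km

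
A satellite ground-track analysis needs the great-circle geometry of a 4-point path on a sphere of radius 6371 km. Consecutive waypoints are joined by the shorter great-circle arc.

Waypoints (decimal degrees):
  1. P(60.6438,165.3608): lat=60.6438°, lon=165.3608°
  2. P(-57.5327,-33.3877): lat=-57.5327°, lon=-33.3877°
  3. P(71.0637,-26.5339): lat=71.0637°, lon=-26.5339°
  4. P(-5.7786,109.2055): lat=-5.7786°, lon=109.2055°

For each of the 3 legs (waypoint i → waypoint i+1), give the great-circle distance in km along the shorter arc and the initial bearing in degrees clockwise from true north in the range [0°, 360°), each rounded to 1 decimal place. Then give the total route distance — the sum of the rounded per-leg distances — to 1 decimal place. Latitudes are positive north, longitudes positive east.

Leg 1: φ1=1.0584340, φ2=-1.0041350, Δφ=-2.0625690, Δλ=-3.4688157 rad; a=sin²(Δφ/2)+cosφ1·cosφ2·sin²(Δλ/2)=0.9922810367; c=2·atan2(√a, √(1-a))=2.965650546; dist=6371·c=18894.160 ≈ 18894.2 km; running total=18894.2 km
Leg 1 bearing: y=sinΔλ·cosφ2=0.17254124, x=cosφ1·sinφ2-sinφ1·cosφ2·cosΔλ=0.02944562; θ=atan2(y, x)=80.3153° ≈ 80.3°
Leg 2: φ1=-1.0041350, φ2=1.2402955, Δφ=2.2444306, Δλ=0.1196214 rad; a=sin²(Δφ/2)+cosφ1·cosφ2·sin²(Δλ/2)=0.8125376949; c=2·atan2(√a, √(1-a))=2.246024440; dist=6371·c=14309.422 ≈ 14309.4 km; running total=33203.6 km
Leg 2 bearing: y=sinΔλ·cosφ2=0.03872663, x=cosφ1·sinφ2-sinφ1·cosφ2·cosΔλ=0.77960311; θ=atan2(y, x)=2.8438° ≈ 2.8°
Leg 3: φ1=1.2402955, φ2=-0.1008556, Δφ=-1.3411511, Δλ=2.3690995 rad; a=sin²(Δφ/2)+cosφ1·cosφ2·sin²(Δλ/2)=0.6632323515; c=2·atan2(√a, √(1-a))=1.903357248; dist=6371·c=12126.289 ≈ 12126.3 km; running total=45329.9 km
Leg 3 bearing: y=sinΔλ·cosφ2=0.69437639, x=cosφ1·sinφ2-sinφ1·cosφ2·cosΔλ=0.64129730; θ=atan2(y, x)=47.2757° ≈ 47.3°

Leg 1: dist=18894.2 km, bearing=80.3°
Leg 2: dist=14309.4 km, bearing=2.8°
Leg 3: dist=12126.3 km, bearing=47.3°
Total: 45329.9 km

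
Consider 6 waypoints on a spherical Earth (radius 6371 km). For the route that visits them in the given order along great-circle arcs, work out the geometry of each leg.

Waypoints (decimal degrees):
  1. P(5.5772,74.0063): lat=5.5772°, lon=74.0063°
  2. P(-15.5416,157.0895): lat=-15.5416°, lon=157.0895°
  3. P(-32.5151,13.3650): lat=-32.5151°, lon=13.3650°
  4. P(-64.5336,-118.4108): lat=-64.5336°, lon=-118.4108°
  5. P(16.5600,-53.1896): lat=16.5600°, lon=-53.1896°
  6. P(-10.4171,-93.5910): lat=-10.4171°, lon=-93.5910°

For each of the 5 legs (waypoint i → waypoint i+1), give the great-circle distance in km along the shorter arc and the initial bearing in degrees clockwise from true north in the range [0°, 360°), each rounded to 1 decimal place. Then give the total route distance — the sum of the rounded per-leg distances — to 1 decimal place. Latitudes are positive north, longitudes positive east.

Leg 1: φ1=0.0973405, φ2=-0.2712521, Δφ=-0.3685926, Δλ=1.4500754 rad; a=sin²(Δφ/2)+cosφ1·cosφ2·sin²(Δλ/2)=0.4552823357; c=2·atan2(√a, √(1-a))=1.481241340; dist=6371·c=9436.989 ≈ 9437.0 km; running total=9437.0 km
Leg 1 bearing: y=sinΔλ·cosφ2=0.95642435, x=cosφ1·sinφ2-sinφ1·cosφ2·cosΔλ=-0.27794565; θ=atan2(y, x)=106.2043° ≈ 106.2°
Leg 2: φ1=-0.2712521, φ2=-0.5674956, Δφ=-0.2962435, Δλ=-2.5084657 rad; a=sin²(Δφ/2)+cosφ1·cosφ2·sin²(Δλ/2)=0.7554666145; c=2·atan2(√a, √(1-a))=2.107066396; dist=6371·c=13424.120 ≈ 13424.1 km; running total=22861.1 km
Leg 2 bearing: y=sinΔλ·cosφ2=-0.49892436, x=cosφ1·sinφ2-sinφ1·cosφ2·cosΔλ=-0.70001552; θ=atan2(y, x)=-144.5213° <0 so +360° → 215.4787° ≈ 215.5°
Leg 3: φ1=-0.5674956, φ2=-1.1263238, Δφ=-0.5588282, Δλ=-2.2999216 rad; a=sin²(Δφ/2)+cosφ1·cosφ2·sin²(Δλ/2)=0.3781317745; c=2·atan2(√a, √(1-a))=1.324579689; dist=6371·c=8438.897 ≈ 8438.9 km; running total=31300.0 km
Leg 3 bearing: y=sinΔλ·cosφ2=-0.32066207, x=cosφ1·sinφ2-sinφ1·cosφ2·cosΔλ=-0.91529688; θ=atan2(y, x)=-160.6928° <0 so +360° → 199.3072° ≈ 199.3°
Leg 4: φ1=-1.1263238, φ2=0.2890265, Δφ=1.4153503, Δλ=1.1383247 rad; a=sin²(Δφ/2)+cosφ1·cosφ2·sin²(Δλ/2)=0.5422943492; c=2·atan2(√a, √(1-a))=1.655486227; dist=6371·c=10547.103 ≈ 10547.1 km; running total=41847.1 km
Leg 4 bearing: y=sinΔλ·cosφ2=0.87027320, x=cosφ1·sinφ2-sinφ1·cosφ2·cosΔλ=0.48525181; θ=atan2(y, x)=60.8566° ≈ 60.9°
Leg 5: φ1=0.2890265, φ2=-0.1818127, Δφ=-0.4708392, Δλ=-0.7051375 rad; a=sin²(Δφ/2)+cosφ1·cosφ2·sin²(Δλ/2)=0.1668151741; c=2·atan2(√a, √(1-a))=0.841467087; dist=6371·c=5360.987 ≈ 5361.0 km; running total=47208.1 km
Leg 5 bearing: y=sinΔλ·cosφ2=-0.63745560, x=cosφ1·sinφ2-sinφ1·cosφ2·cosΔλ=-0.38678398; θ=atan2(y, x)=-121.2478° <0 so +360° → 238.7522° ≈ 238.8°

Leg 1: dist=9437.0 km, bearing=106.2°
Leg 2: dist=13424.1 km, bearing=215.5°
Leg 3: dist=8438.9 km, bearing=199.3°
Leg 4: dist=10547.1 km, bearing=60.9°
Leg 5: dist=5361.0 km, bearing=238.8°
Total: 47208.1 km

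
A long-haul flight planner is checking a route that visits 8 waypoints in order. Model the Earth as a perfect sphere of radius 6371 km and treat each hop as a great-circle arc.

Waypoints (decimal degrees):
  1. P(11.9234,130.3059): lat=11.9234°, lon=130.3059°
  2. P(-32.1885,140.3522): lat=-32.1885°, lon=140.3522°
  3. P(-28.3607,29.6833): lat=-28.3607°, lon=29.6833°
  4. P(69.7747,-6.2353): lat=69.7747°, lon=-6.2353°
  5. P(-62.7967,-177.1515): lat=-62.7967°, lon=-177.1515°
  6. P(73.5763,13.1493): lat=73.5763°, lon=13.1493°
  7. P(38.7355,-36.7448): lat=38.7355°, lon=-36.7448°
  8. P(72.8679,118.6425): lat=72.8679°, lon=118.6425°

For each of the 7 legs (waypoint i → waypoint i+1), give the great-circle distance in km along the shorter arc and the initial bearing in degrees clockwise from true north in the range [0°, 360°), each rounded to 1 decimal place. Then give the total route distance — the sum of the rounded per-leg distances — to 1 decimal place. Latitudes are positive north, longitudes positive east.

Leg 1: φ1=0.2081026, φ2=-0.5617953, Δφ=-0.7698979, Δλ=0.1753410 rad; a=sin²(Δφ/2)+cosφ1·cosφ2·sin²(Δλ/2)=0.1473572581; c=2·atan2(√a, √(1-a))=0.787970561; dist=6371·c=5020.160 ≈ 5020.2 km; running total=5020.2 km
Leg 1 bearing: y=sinΔλ·cosφ2=0.14763192, x=cosφ1·sinφ2-sinφ1·cosφ2·cosΔλ=-0.69338099; θ=atan2(y, x)=167.9803° ≈ 168.0°
Leg 2: φ1=-0.5617953, φ2=-0.4949876, Δφ=0.0668077, Δλ=-1.9315367 rad; a=sin²(Δφ/2)+cosφ1·cosφ2·sin²(Δλ/2)=0.5049079658; c=2·atan2(√a, √(1-a))=1.580612416; dist=6371·c=10070.082 ≈ 10070.1 km; running total=15090.3 km
Leg 2 bearing: y=sinΔλ·cosφ2=-0.82333571, x=cosφ1·sinφ2-sinφ1·cosφ2·cosΔλ=-0.56746979; θ=atan2(y, x)=-124.5759° <0 so +360° → 235.4241° ≈ 235.4°
Leg 3: φ1=-0.4949876, φ2=1.2177982, Δφ=1.7127858, Δλ=-0.6268978 rad; a=sin²(Δφ/2)+cosφ1·cosφ2·sin²(Δλ/2)=0.5996798083; c=2·atan2(√a, √(1-a))=1.771500702; dist=6371·c=11286.231 ≈ 11286.2 km; running total=26376.5 km
Leg 3 bearing: y=sinΔλ·cosφ2=-0.20280720, x=cosφ1·sinφ2-sinφ1·cosφ2·cosΔλ=0.95871006; θ=atan2(y, x)=-11.9444° <0 so +360° → 348.0556° ≈ 348.1°
Leg 4: φ1=1.2177982, φ2=-1.0960092, Δφ=-2.3138074, Δλ=-2.9830504 rad; a=sin²(Δφ/2)+cosφ1·cosφ2·sin²(Δλ/2)=0.9953053921; c=2·atan2(√a, √(1-a))=3.004450789; dist=6371·c=19141.356 ≈ 19141.4 km; running total=45517.9 km
Leg 4 bearing: y=sinΔλ·cosφ2=-0.07217419, x=cosφ1·sinφ2-sinφ1·cosφ2·cosΔλ=0.11610840; θ=atan2(y, x)=-31.8655° <0 so +360° → 328.1345° ≈ 328.1°
Leg 5: φ1=-1.0960092, φ2=1.2841487, Δφ=2.3801579, Δλ=3.3213755 rad; a=sin²(Δφ/2)+cosφ1·cosφ2·sin²(Δλ/2)=0.9901353331; c=2·atan2(√a, √(1-a))=2.942622547; dist=6371·c=18747.448 ≈ 18747.4 km; running total=64265.3 km
Leg 5 bearing: y=sinΔλ·cosφ2=-0.05055811, x=cosφ1·sinφ2-sinφ1·cosφ2·cosΔλ=0.19108453; θ=atan2(y, x)=-14.8200° <0 so +360° → 345.1800° ≈ 345.2°
Leg 6: φ1=1.2841487, φ2=0.6760620, Δφ=-0.6080867, Δλ=-0.8708163 rad; a=sin²(Δφ/2)+cosφ1·cosφ2·sin²(Δλ/2)=0.1288639170; c=2·atan2(√a, √(1-a))=0.734341512; dist=6371·c=4678.490 ≈ 4678.5 km; running total=68943.8 km
Leg 6 bearing: y=sinΔλ·cosφ2=-0.59661974, x=cosφ1·sinφ2-sinφ1·cosφ2·cosΔλ=-0.30508510; θ=atan2(y, x)=-117.0832° <0 so +360° → 242.9168° ≈ 242.9°
Leg 7: φ1=0.6760620, φ2=1.2717848, Δφ=0.5957228, Δλ=2.7120200 rad; a=sin²(Δφ/2)+cosφ1·cosφ2·sin²(Δλ/2)=0.3054715917; c=2·atan2(√a, √(1-a))=1.171188804; dist=6371·c=7461.644 ≈ 7461.6 km; running total=76405.4 km
Leg 7 bearing: y=sinΔλ·cosφ2=0.12268560, x=cosφ1·sinφ2-sinφ1·cosφ2·cosΔλ=0.91300769; θ=atan2(y, x)=7.6533° ≈ 7.7°

Leg 1: dist=5020.2 km, bearing=168.0°
Leg 2: dist=10070.1 km, bearing=235.4°
Leg 3: dist=11286.2 km, bearing=348.1°
Leg 4: dist=19141.4 km, bearing=328.1°
Leg 5: dist=18747.4 km, bearing=345.2°
Leg 6: dist=4678.5 km, bearing=242.9°
Leg 7: dist=7461.6 km, bearing=7.7°
Total: 76405.4 km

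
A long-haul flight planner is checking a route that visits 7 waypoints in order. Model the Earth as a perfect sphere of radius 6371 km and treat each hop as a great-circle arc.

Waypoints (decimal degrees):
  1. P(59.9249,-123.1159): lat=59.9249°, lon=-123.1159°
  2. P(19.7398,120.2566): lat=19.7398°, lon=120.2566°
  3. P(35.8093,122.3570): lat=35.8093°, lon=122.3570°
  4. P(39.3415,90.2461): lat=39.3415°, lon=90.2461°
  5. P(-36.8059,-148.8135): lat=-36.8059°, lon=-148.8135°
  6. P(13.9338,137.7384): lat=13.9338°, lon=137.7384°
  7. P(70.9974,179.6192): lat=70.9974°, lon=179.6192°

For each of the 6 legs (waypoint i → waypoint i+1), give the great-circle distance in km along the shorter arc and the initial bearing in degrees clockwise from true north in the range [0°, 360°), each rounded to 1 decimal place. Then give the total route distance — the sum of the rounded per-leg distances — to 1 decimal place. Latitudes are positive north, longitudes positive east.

Leg 1: dist=9491.7 km, bearing=302.4°
Leg 2: dist=1798.6 km, bearing=6.1°
Leg 3: dist=2841.9 km, bearing=287.7°
Leg 4: dist=14931.3 km, bearing=106.4°
Leg 5: dist=9515.7 km, bearing=291.1°
Leg 6: dist=6940.9 km, bearing=14.2°
Total: 45520.1 km

Leg 1: φ1=1.0458868, φ2=0.3445245, Δφ=-0.7013623, Δλ=4.2476514 rad; a=sin²(Δφ/2)+cosφ1·cosφ2·sin²(Δλ/2)=0.4595631974; c=2·atan2(√a, √(1-a))=1.489834302; dist=6371·c=9491.734 ≈ 9491.7 km; running total=9491.7 km
Leg 1 bearing: y=sinΔλ·cosφ2=-0.84140792, x=cosφ1·sinφ2-sinφ1·cosφ2·cosΔλ=0.53431467; θ=atan2(y, x)=-57.5835° <0 so +360° → 302.4165° ≈ 302.4°
Leg 2: φ1=0.3445245, φ2=0.6249902, Δφ=0.2804657, Δλ=0.0366589 rad; a=sin²(Δφ/2)+cosφ1·cosφ2·sin²(Δλ/2)=0.0197931008; c=2·atan2(√a, √(1-a))=0.282312494; dist=6371·c=1798.613 ≈ 1798.6 km; running total=11290.3 km
Leg 2 bearing: y=sinΔλ·cosφ2=0.02972256, x=cosφ1·sinφ2-sinφ1·cosφ2·cosΔλ=0.27698719; θ=atan2(y, x)=6.1248° ≈ 6.1°
Leg 3: φ1=0.6249902, φ2=0.6866387, Δφ=0.0616485, Δλ=-0.5604409 rad; a=sin²(Δφ/2)+cosφ1·cosφ2·sin²(Δλ/2)=0.0489231975; c=2·atan2(√a, √(1-a))=0.446060621; dist=6371·c=2841.852 ≈ 2841.9 km; running total=14132.2 km
Leg 3 bearing: y=sinΔλ·cosφ2=-0.41109832, x=cosφ1·sinφ2-sinφ1·cosφ2·cosΔλ=0.13083212; θ=atan2(y, x)=-72.3463° <0 so +360° → 287.6537° ≈ 287.7°
Leg 4: φ1=0.6866387, φ2=-0.6423841, Δφ=-1.3290228, Δλ=-4.1723771 rad; a=sin²(Δφ/2)+cosφ1·cosφ2·sin²(Δλ/2)=0.8490845472; c=2·atan2(√a, √(1-a))=2.343633253; dist=6371·c=14931.287 ≈ 14931.3 km; running total=29063.5 km
Leg 4 bearing: y=sinΔλ·cosφ2=0.68673646, x=cosφ1·sinφ2-sinφ1·cosφ2·cosΔλ=-0.20236836; θ=atan2(y, x)=106.4193° ≈ 106.4°
Leg 5: φ1=-0.6423841, φ2=0.2431907, Δφ=0.8855748, Δλ=5.0012741 rad; a=sin²(Δφ/2)+cosφ1·cosφ2·sin²(Δλ/2)=0.4614396053; c=2·atan2(√a, √(1-a))=1.493598885; dist=6371·c=9515.718 ≈ 9515.7 km; running total=38579.2 km
Leg 5 bearing: y=sinΔλ·cosφ2=-0.93035600, x=cosφ1·sinφ2-sinφ1·cosφ2·cosΔλ=0.35845516; θ=atan2(y, x)=-68.9289° <0 so +360° → 291.0711° ≈ 291.1°
Leg 6: φ1=0.2431907, φ2=1.2391384, Δφ=0.9959477, Δλ=0.7309579 rad; a=sin²(Δφ/2)+cosφ1·cosφ2·sin²(Δλ/2)=0.2685133572; c=2·atan2(√a, √(1-a))=1.089449612; dist=6371·c=6940.883 ≈ 6940.9 km; running total=45520.1 km
Leg 6 bearing: y=sinΔλ·cosφ2=0.21737244, x=cosφ1·sinφ2-sinφ1·cosφ2·cosΔλ=0.85930493; θ=atan2(y, x)=14.1959° ≈ 14.2°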